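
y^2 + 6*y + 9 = (y + 3)^2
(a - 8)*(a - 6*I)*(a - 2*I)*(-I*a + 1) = -I*a^4 - 7*a^3 + 8*I*a^3 + 56*a^2 + 4*I*a^2 - 12*a - 32*I*a + 96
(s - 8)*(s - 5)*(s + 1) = s^3 - 12*s^2 + 27*s + 40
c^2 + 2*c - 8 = (c - 2)*(c + 4)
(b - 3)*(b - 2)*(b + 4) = b^3 - b^2 - 14*b + 24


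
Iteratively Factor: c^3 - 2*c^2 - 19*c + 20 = (c - 5)*(c^2 + 3*c - 4) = (c - 5)*(c + 4)*(c - 1)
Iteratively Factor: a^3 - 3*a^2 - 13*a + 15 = (a + 3)*(a^2 - 6*a + 5) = (a - 1)*(a + 3)*(a - 5)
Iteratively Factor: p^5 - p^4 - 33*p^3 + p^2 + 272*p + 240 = (p + 1)*(p^4 - 2*p^3 - 31*p^2 + 32*p + 240) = (p + 1)*(p + 4)*(p^3 - 6*p^2 - 7*p + 60) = (p - 4)*(p + 1)*(p + 4)*(p^2 - 2*p - 15) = (p - 4)*(p + 1)*(p + 3)*(p + 4)*(p - 5)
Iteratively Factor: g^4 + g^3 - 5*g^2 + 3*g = (g + 3)*(g^3 - 2*g^2 + g) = (g - 1)*(g + 3)*(g^2 - g) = (g - 1)^2*(g + 3)*(g)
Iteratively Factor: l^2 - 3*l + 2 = (l - 1)*(l - 2)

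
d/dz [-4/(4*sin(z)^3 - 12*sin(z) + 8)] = -3*cos(z)^3/(sin(z)^3 - 3*sin(z) + 2)^2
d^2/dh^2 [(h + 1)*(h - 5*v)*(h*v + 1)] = 6*h*v - 10*v^2 + 2*v + 2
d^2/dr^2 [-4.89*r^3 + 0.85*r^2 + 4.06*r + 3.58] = 1.7 - 29.34*r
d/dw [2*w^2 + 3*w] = 4*w + 3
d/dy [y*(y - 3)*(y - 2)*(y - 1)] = 4*y^3 - 18*y^2 + 22*y - 6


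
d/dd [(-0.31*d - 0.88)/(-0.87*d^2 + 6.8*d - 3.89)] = (-0.2697*d^2 - 1.5312*d + 7.1899)/(0.7569*d^4 - 11.832*d^3 + 53.0086*d^2 - 52.904*d + 15.1321)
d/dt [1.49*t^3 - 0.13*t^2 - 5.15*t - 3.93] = 4.47*t^2 - 0.26*t - 5.15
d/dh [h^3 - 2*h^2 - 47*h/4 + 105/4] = 3*h^2 - 4*h - 47/4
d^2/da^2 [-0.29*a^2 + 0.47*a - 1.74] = -0.580000000000000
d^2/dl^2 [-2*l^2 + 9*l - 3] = -4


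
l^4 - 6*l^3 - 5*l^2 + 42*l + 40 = (l - 5)*(l - 4)*(l + 1)*(l + 2)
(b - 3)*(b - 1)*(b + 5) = b^3 + b^2 - 17*b + 15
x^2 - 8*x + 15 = (x - 5)*(x - 3)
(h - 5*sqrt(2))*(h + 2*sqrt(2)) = h^2 - 3*sqrt(2)*h - 20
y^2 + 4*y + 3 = (y + 1)*(y + 3)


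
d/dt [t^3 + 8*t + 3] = 3*t^2 + 8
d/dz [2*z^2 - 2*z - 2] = 4*z - 2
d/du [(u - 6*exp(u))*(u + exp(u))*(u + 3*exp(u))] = -2*u^2*exp(u) + 3*u^2 - 42*u*exp(2*u) - 4*u*exp(u) - 54*exp(3*u) - 21*exp(2*u)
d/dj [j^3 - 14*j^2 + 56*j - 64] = 3*j^2 - 28*j + 56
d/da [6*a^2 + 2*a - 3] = 12*a + 2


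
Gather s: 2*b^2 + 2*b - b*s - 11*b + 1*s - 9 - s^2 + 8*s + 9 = 2*b^2 - 9*b - s^2 + s*(9 - b)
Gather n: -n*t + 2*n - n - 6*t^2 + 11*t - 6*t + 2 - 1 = n*(1 - t) - 6*t^2 + 5*t + 1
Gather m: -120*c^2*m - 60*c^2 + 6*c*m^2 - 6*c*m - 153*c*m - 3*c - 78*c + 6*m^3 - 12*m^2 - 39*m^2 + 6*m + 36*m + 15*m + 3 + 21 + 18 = -60*c^2 - 81*c + 6*m^3 + m^2*(6*c - 51) + m*(-120*c^2 - 159*c + 57) + 42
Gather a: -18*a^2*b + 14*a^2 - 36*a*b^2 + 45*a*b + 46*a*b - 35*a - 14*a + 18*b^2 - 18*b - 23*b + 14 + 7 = a^2*(14 - 18*b) + a*(-36*b^2 + 91*b - 49) + 18*b^2 - 41*b + 21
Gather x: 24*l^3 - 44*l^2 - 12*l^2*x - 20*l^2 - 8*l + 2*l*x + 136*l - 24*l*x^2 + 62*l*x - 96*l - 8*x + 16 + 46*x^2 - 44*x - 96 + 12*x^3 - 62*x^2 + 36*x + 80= 24*l^3 - 64*l^2 + 32*l + 12*x^3 + x^2*(-24*l - 16) + x*(-12*l^2 + 64*l - 16)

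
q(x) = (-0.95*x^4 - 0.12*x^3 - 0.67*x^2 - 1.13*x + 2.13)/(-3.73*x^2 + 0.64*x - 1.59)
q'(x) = (7.46*x - 0.64)*(-0.95*x^4 - 0.12*x^3 - 0.67*x^2 - 1.13*x + 2.13)/(-3.73*x^2 + 0.64*x - 1.59)^2 + (-3.8*x^3 - 0.36*x^2 - 1.34*x - 1.13)/(-3.73*x^2 + 0.64*x - 1.59) = (7.087*x^5 - 1.3764*x^4 + 5.8884*x^3 - 4.0713*x^2 + 18.0204*x + 0.4335)/(13.9129*x^4 - 4.7744*x^3 + 12.271*x^2 - 2.0352*x + 2.5281)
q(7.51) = 15.05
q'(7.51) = 3.90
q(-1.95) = 0.65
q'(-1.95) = -1.08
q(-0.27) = -1.17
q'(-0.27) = -1.17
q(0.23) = -1.12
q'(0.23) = 1.65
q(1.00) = 0.16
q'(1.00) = 1.19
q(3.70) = 3.88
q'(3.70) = 1.96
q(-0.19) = -1.26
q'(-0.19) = -0.93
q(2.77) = 2.27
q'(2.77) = 1.51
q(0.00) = -1.34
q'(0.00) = 0.17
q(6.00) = 9.74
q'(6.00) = 3.13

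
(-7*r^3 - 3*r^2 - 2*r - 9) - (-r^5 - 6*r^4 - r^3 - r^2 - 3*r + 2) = r^5 + 6*r^4 - 6*r^3 - 2*r^2 + r - 11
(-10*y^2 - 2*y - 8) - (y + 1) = -10*y^2 - 3*y - 9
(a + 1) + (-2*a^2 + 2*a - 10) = -2*a^2 + 3*a - 9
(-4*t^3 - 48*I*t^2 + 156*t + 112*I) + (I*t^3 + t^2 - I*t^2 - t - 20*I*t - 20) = -4*t^3 + I*t^3 + t^2 - 49*I*t^2 + 155*t - 20*I*t - 20 + 112*I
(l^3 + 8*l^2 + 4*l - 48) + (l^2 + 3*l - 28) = l^3 + 9*l^2 + 7*l - 76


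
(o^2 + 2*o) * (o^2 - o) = o^4 + o^3 - 2*o^2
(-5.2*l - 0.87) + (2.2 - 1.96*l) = 1.33 - 7.16*l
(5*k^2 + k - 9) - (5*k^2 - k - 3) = 2*k - 6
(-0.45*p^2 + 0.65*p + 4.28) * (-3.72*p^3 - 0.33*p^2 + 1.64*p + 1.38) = 1.674*p^5 - 2.2695*p^4 - 16.8741*p^3 - 0.9674*p^2 + 7.9162*p + 5.9064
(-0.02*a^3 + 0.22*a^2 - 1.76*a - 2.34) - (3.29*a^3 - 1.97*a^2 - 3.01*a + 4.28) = -3.31*a^3 + 2.19*a^2 + 1.25*a - 6.62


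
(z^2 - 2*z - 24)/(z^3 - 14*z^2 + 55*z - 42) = (z + 4)/(z^2 - 8*z + 7)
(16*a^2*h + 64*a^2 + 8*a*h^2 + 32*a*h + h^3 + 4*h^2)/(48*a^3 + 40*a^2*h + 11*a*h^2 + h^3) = (h + 4)/(3*a + h)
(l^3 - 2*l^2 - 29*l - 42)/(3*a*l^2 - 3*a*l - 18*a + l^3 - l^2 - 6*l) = (l^2 - 4*l - 21)/(3*a*l - 9*a + l^2 - 3*l)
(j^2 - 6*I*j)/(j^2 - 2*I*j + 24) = j/(j + 4*I)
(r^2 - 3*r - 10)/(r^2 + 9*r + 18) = (r^2 - 3*r - 10)/(r^2 + 9*r + 18)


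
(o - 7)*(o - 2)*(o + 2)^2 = o^4 - 5*o^3 - 18*o^2 + 20*o + 56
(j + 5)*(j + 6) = j^2 + 11*j + 30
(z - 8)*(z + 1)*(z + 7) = z^3 - 57*z - 56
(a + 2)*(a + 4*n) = a^2 + 4*a*n + 2*a + 8*n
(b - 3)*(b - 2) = b^2 - 5*b + 6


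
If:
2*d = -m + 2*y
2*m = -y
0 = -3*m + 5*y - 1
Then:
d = 5/26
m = -1/13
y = 2/13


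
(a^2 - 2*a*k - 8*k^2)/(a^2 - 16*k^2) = (a + 2*k)/(a + 4*k)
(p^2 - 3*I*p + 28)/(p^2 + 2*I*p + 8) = (p - 7*I)/(p - 2*I)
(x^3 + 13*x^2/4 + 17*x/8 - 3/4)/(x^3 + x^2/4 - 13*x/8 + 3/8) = (x + 2)/(x - 1)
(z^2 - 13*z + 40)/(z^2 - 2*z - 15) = (z - 8)/(z + 3)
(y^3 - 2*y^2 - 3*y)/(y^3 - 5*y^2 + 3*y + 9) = y/(y - 3)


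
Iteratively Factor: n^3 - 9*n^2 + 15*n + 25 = (n + 1)*(n^2 - 10*n + 25) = (n - 5)*(n + 1)*(n - 5)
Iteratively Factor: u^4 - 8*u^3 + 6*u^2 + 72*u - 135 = (u - 3)*(u^3 - 5*u^2 - 9*u + 45) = (u - 5)*(u - 3)*(u^2 - 9) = (u - 5)*(u - 3)*(u + 3)*(u - 3)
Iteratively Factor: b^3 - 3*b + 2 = (b - 1)*(b^2 + b - 2) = (b - 1)^2*(b + 2)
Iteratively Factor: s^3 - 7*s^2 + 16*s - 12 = (s - 2)*(s^2 - 5*s + 6) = (s - 2)^2*(s - 3)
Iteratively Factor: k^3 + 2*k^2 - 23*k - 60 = (k + 4)*(k^2 - 2*k - 15) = (k - 5)*(k + 4)*(k + 3)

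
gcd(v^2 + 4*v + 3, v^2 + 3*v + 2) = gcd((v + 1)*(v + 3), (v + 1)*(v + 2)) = v + 1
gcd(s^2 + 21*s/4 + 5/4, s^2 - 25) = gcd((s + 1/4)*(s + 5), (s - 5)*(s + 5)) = s + 5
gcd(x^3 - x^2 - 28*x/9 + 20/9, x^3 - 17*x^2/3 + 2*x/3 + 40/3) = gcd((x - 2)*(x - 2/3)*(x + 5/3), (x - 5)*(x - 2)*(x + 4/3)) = x - 2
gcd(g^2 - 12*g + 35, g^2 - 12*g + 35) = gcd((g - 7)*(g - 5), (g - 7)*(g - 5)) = g^2 - 12*g + 35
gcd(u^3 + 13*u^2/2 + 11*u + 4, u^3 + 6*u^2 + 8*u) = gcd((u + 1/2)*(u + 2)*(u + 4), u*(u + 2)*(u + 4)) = u^2 + 6*u + 8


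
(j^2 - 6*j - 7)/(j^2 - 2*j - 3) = (j - 7)/(j - 3)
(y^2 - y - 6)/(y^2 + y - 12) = (y + 2)/(y + 4)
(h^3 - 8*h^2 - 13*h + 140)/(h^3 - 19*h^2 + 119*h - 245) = (h + 4)/(h - 7)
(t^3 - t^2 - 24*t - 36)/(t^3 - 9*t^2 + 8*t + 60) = (t + 3)/(t - 5)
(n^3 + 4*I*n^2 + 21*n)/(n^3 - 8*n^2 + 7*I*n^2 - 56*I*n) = (n - 3*I)/(n - 8)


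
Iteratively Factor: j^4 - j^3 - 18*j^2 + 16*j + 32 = (j + 4)*(j^3 - 5*j^2 + 2*j + 8) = (j - 4)*(j + 4)*(j^2 - j - 2) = (j - 4)*(j + 1)*(j + 4)*(j - 2)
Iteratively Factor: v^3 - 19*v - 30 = (v + 2)*(v^2 - 2*v - 15) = (v + 2)*(v + 3)*(v - 5)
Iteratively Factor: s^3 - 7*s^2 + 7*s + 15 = (s - 3)*(s^2 - 4*s - 5) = (s - 5)*(s - 3)*(s + 1)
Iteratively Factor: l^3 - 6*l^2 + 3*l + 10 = (l - 2)*(l^2 - 4*l - 5) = (l - 2)*(l + 1)*(l - 5)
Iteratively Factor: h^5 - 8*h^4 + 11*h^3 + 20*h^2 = (h)*(h^4 - 8*h^3 + 11*h^2 + 20*h) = h*(h + 1)*(h^3 - 9*h^2 + 20*h) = h*(h - 4)*(h + 1)*(h^2 - 5*h) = h^2*(h - 4)*(h + 1)*(h - 5)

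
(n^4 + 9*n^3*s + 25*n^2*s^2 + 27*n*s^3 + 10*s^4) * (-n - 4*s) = -n^5 - 13*n^4*s - 61*n^3*s^2 - 127*n^2*s^3 - 118*n*s^4 - 40*s^5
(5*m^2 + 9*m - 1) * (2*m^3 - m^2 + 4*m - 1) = 10*m^5 + 13*m^4 + 9*m^3 + 32*m^2 - 13*m + 1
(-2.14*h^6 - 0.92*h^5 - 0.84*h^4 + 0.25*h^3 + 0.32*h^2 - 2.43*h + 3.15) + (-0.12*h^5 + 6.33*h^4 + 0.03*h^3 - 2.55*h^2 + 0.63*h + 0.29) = -2.14*h^6 - 1.04*h^5 + 5.49*h^4 + 0.28*h^3 - 2.23*h^2 - 1.8*h + 3.44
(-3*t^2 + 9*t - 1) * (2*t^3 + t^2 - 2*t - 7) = -6*t^5 + 15*t^4 + 13*t^3 + 2*t^2 - 61*t + 7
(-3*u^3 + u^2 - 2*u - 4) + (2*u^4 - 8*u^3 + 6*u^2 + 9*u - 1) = 2*u^4 - 11*u^3 + 7*u^2 + 7*u - 5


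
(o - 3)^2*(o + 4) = o^3 - 2*o^2 - 15*o + 36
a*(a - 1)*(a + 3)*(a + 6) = a^4 + 8*a^3 + 9*a^2 - 18*a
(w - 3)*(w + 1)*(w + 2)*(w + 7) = w^4 + 7*w^3 - 7*w^2 - 55*w - 42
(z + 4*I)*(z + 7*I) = z^2 + 11*I*z - 28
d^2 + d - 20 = (d - 4)*(d + 5)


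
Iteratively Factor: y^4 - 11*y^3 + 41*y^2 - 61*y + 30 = (y - 5)*(y^3 - 6*y^2 + 11*y - 6) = (y - 5)*(y - 2)*(y^2 - 4*y + 3) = (y - 5)*(y - 3)*(y - 2)*(y - 1)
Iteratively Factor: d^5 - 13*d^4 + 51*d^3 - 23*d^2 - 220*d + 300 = (d + 2)*(d^4 - 15*d^3 + 81*d^2 - 185*d + 150) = (d - 5)*(d + 2)*(d^3 - 10*d^2 + 31*d - 30) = (d - 5)^2*(d + 2)*(d^2 - 5*d + 6) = (d - 5)^2*(d - 3)*(d + 2)*(d - 2)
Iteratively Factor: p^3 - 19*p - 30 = (p - 5)*(p^2 + 5*p + 6) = (p - 5)*(p + 3)*(p + 2)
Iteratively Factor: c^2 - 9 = (c - 3)*(c + 3)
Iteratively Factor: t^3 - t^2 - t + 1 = (t - 1)*(t^2 - 1) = (t - 1)^2*(t + 1)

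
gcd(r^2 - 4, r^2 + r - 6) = r - 2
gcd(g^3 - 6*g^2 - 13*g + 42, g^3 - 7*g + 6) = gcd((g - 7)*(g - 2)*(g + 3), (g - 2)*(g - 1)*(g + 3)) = g^2 + g - 6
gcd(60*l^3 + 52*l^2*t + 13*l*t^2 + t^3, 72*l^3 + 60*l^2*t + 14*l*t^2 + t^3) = 12*l^2 + 8*l*t + t^2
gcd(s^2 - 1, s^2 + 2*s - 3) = s - 1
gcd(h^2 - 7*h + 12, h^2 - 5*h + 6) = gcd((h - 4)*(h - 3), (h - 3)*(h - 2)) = h - 3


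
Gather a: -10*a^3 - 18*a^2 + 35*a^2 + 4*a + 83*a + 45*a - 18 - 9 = -10*a^3 + 17*a^2 + 132*a - 27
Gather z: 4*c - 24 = 4*c - 24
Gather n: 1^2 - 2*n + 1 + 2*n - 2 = 0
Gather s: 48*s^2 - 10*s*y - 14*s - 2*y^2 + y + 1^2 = 48*s^2 + s*(-10*y - 14) - 2*y^2 + y + 1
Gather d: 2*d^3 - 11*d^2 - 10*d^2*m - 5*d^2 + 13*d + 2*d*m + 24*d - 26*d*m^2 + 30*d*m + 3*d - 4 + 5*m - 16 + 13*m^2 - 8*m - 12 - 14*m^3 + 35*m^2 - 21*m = 2*d^3 + d^2*(-10*m - 16) + d*(-26*m^2 + 32*m + 40) - 14*m^3 + 48*m^2 - 24*m - 32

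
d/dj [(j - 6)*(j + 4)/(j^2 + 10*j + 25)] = 2*(6*j + 19)/(j^3 + 15*j^2 + 75*j + 125)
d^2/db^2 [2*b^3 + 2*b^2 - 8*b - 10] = 12*b + 4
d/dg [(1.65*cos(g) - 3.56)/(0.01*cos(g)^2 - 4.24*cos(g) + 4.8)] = (0.0165*cos(g)^2 - 0.0712000000000002*cos(g) + 7.1744)*sin(g)/(0.0001*cos(g)^4 - 0.0848*cos(g)^3 + 18.0736*cos(g)^2 - 40.704*cos(g) + 23.04)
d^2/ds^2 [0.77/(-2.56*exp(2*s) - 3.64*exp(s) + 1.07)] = (-0.77*(5.12*exp(s) + 3.64)*(10.24*exp(s) + 7.28)*exp(s) + (7.8848*exp(s) + 2.8028)*(2.56*exp(2*s) + 3.64*exp(s) - 1.07))*exp(s)/(2.56*exp(2*s) + 3.64*exp(s) - 1.07)^3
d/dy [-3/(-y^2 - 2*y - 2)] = 6*(-y - 1)/(y^2 + 2*y + 2)^2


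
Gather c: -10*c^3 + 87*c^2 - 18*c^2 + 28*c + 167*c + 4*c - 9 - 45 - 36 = -10*c^3 + 69*c^2 + 199*c - 90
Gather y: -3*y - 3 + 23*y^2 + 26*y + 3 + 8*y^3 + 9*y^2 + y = 8*y^3 + 32*y^2 + 24*y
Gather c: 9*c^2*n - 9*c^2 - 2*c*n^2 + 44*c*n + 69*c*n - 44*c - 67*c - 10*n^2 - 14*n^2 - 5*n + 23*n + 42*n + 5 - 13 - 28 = c^2*(9*n - 9) + c*(-2*n^2 + 113*n - 111) - 24*n^2 + 60*n - 36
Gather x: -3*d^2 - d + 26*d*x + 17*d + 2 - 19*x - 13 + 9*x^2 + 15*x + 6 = -3*d^2 + 16*d + 9*x^2 + x*(26*d - 4) - 5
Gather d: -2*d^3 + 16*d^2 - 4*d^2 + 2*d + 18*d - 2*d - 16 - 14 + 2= -2*d^3 + 12*d^2 + 18*d - 28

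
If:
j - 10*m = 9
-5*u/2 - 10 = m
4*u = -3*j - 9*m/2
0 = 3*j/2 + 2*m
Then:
No Solution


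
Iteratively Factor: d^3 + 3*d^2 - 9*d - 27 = (d - 3)*(d^2 + 6*d + 9) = (d - 3)*(d + 3)*(d + 3)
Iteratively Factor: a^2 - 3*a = (a - 3)*(a)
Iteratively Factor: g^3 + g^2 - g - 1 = (g + 1)*(g^2 - 1) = (g - 1)*(g + 1)*(g + 1)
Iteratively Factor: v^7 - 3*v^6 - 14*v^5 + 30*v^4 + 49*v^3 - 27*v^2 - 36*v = (v + 1)*(v^6 - 4*v^5 - 10*v^4 + 40*v^3 + 9*v^2 - 36*v) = (v - 3)*(v + 1)*(v^5 - v^4 - 13*v^3 + v^2 + 12*v) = (v - 3)*(v - 1)*(v + 1)*(v^4 - 13*v^2 - 12*v) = (v - 3)*(v - 1)*(v + 1)^2*(v^3 - v^2 - 12*v) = v*(v - 3)*(v - 1)*(v + 1)^2*(v^2 - v - 12) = v*(v - 3)*(v - 1)*(v + 1)^2*(v + 3)*(v - 4)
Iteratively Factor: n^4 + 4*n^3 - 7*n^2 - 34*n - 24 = (n - 3)*(n^3 + 7*n^2 + 14*n + 8) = (n - 3)*(n + 1)*(n^2 + 6*n + 8) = (n - 3)*(n + 1)*(n + 2)*(n + 4)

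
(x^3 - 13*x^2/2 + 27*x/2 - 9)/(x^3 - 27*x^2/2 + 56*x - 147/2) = (2*x^2 - 7*x + 6)/(2*x^2 - 21*x + 49)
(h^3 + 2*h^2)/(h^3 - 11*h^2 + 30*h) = h*(h + 2)/(h^2 - 11*h + 30)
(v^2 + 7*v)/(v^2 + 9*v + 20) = v*(v + 7)/(v^2 + 9*v + 20)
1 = 1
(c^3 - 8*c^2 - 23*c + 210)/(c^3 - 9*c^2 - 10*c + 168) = (c + 5)/(c + 4)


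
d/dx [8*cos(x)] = -8*sin(x)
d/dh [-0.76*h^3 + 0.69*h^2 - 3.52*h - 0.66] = -2.28*h^2 + 1.38*h - 3.52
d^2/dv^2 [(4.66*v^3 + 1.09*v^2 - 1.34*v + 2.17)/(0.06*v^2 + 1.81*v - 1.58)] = (8.88178419700125e-16*v^4 + 31.170392*v^3 - 79.293144*v^2 + 70.451124*v + 12.407594)/(0.000216*v^6 + 0.019548*v^5 + 0.572634*v^4 + 4.900213*v^3 - 15.079362*v^2 + 13.555452*v - 3.944312)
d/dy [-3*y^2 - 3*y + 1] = -6*y - 3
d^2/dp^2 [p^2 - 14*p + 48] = 2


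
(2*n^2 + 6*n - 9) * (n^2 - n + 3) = 2*n^4 + 4*n^3 - 9*n^2 + 27*n - 27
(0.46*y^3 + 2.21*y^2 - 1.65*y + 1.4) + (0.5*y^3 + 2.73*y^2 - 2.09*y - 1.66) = 0.96*y^3 + 4.94*y^2 - 3.74*y - 0.26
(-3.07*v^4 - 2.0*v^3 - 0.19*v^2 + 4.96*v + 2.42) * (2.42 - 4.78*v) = 14.6746*v^5 + 2.1306*v^4 - 3.9318*v^3 - 24.1686*v^2 + 0.435599999999999*v + 5.8564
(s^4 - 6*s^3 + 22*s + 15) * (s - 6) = s^5 - 12*s^4 + 36*s^3 + 22*s^2 - 117*s - 90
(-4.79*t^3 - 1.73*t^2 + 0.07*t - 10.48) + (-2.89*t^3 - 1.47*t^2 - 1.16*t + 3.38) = -7.68*t^3 - 3.2*t^2 - 1.09*t - 7.1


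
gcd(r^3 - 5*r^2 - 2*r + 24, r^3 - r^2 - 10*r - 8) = r^2 - 2*r - 8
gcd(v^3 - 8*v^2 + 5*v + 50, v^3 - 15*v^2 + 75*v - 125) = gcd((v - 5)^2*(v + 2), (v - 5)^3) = v^2 - 10*v + 25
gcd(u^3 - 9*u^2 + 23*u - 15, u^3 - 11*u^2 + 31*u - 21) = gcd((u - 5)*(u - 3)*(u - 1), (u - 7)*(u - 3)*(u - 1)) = u^2 - 4*u + 3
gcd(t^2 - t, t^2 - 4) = 1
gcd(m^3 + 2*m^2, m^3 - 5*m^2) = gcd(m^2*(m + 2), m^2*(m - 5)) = m^2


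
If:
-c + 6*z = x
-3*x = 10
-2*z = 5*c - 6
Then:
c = 4/3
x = -10/3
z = -1/3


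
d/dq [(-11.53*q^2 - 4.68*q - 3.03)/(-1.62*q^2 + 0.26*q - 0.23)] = (-10.5794*q^2 - 4.5134*q + 1.8642)/(2.6244*q^4 - 0.8424*q^3 + 0.8128*q^2 - 0.1196*q + 0.0529)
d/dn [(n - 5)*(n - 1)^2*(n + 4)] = 4*n^3 - 9*n^2 - 34*n + 39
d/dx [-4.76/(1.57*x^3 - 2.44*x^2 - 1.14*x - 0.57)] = (22.4196*x^2 - 23.2288*x - 5.4264)/(-1.57*x^3 + 2.44*x^2 + 1.14*x + 0.57)^2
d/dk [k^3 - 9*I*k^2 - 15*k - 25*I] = 3*k^2 - 18*I*k - 15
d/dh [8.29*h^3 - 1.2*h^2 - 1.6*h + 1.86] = 24.87*h^2 - 2.4*h - 1.6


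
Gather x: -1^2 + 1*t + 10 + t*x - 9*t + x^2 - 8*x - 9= -8*t + x^2 + x*(t - 8)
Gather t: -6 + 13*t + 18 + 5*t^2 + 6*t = 5*t^2 + 19*t + 12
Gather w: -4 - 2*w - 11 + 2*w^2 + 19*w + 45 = 2*w^2 + 17*w + 30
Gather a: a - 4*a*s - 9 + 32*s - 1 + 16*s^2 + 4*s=a*(1 - 4*s) + 16*s^2 + 36*s - 10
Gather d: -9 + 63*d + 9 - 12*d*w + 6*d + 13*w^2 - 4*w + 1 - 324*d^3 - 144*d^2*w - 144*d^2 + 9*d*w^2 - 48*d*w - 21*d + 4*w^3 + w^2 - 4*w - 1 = -324*d^3 + d^2*(-144*w - 144) + d*(9*w^2 - 60*w + 48) + 4*w^3 + 14*w^2 - 8*w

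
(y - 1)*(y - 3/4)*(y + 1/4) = y^3 - 3*y^2/2 + 5*y/16 + 3/16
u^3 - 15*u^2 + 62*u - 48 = (u - 8)*(u - 6)*(u - 1)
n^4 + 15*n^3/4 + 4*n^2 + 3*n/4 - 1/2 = (n - 1/4)*(n + 1)^2*(n + 2)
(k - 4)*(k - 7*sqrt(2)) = k^2 - 7*sqrt(2)*k - 4*k + 28*sqrt(2)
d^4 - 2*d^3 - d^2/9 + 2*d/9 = d*(d - 2)*(d - 1/3)*(d + 1/3)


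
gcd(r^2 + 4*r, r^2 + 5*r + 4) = r + 4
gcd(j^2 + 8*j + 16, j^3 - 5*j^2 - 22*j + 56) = j + 4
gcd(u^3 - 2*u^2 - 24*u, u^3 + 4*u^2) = u^2 + 4*u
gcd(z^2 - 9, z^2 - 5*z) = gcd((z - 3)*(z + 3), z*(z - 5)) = 1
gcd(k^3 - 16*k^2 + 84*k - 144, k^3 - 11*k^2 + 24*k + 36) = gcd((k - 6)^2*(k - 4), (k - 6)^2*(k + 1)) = k^2 - 12*k + 36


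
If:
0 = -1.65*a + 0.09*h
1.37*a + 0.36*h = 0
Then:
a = 0.00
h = 0.00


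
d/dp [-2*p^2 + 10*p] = 10 - 4*p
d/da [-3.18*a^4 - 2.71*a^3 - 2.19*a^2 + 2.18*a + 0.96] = -12.72*a^3 - 8.13*a^2 - 4.38*a + 2.18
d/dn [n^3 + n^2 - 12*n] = 3*n^2 + 2*n - 12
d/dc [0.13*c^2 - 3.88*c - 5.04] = 0.26*c - 3.88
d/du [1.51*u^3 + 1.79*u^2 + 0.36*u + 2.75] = 4.53*u^2 + 3.58*u + 0.36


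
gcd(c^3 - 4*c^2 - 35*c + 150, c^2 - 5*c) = c - 5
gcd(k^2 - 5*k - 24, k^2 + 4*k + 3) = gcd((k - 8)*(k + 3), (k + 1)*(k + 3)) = k + 3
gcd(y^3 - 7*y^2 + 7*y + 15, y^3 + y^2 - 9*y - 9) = y^2 - 2*y - 3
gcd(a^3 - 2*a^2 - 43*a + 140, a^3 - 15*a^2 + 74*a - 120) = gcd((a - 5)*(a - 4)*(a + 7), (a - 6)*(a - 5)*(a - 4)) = a^2 - 9*a + 20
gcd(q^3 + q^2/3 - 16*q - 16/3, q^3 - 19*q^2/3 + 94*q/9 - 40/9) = q - 4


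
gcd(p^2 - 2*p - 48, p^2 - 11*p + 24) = p - 8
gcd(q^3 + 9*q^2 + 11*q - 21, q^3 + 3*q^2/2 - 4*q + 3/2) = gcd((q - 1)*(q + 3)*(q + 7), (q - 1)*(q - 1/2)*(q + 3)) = q^2 + 2*q - 3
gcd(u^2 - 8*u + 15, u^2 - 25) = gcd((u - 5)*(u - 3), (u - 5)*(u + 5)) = u - 5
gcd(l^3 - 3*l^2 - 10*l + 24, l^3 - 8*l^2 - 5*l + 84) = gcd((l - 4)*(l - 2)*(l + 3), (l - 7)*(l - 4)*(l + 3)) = l^2 - l - 12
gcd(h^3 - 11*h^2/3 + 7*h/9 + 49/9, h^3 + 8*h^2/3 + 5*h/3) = h + 1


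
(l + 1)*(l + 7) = l^2 + 8*l + 7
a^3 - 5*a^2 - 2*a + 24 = (a - 4)*(a - 3)*(a + 2)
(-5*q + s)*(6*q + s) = -30*q^2 + q*s + s^2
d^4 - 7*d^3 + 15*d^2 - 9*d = d*(d - 3)^2*(d - 1)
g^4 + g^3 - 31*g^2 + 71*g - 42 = (g - 3)*(g - 2)*(g - 1)*(g + 7)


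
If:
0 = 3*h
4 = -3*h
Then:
No Solution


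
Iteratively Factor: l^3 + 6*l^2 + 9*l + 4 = (l + 4)*(l^2 + 2*l + 1) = (l + 1)*(l + 4)*(l + 1)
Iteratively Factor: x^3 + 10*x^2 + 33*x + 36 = (x + 3)*(x^2 + 7*x + 12) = (x + 3)*(x + 4)*(x + 3)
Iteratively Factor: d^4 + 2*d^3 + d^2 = (d)*(d^3 + 2*d^2 + d) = d^2*(d^2 + 2*d + 1) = d^2*(d + 1)*(d + 1)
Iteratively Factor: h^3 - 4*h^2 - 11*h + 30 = (h - 2)*(h^2 - 2*h - 15) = (h - 5)*(h - 2)*(h + 3)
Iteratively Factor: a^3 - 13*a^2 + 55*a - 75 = (a - 5)*(a^2 - 8*a + 15) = (a - 5)^2*(a - 3)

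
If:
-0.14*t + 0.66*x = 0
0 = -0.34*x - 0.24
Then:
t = -3.33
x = -0.71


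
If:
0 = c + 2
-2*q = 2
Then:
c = -2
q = -1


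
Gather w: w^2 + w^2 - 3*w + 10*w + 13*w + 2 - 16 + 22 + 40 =2*w^2 + 20*w + 48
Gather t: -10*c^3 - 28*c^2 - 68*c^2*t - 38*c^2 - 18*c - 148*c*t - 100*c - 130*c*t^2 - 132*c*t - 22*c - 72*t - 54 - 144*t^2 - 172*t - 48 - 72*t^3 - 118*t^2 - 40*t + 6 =-10*c^3 - 66*c^2 - 140*c - 72*t^3 + t^2*(-130*c - 262) + t*(-68*c^2 - 280*c - 284) - 96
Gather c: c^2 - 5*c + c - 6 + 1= c^2 - 4*c - 5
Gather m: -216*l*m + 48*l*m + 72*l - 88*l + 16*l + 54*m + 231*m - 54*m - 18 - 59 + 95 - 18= m*(231 - 168*l)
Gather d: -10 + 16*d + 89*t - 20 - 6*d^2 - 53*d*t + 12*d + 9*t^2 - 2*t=-6*d^2 + d*(28 - 53*t) + 9*t^2 + 87*t - 30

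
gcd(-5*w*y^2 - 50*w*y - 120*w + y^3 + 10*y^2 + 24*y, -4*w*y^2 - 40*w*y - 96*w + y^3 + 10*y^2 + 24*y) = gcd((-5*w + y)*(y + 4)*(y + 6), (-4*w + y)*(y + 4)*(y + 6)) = y^2 + 10*y + 24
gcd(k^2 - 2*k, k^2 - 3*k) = k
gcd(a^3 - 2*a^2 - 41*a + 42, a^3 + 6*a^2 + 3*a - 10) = a - 1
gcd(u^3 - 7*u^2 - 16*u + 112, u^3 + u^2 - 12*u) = u + 4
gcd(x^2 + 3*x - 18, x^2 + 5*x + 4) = 1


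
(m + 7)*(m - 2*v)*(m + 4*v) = m^3 + 2*m^2*v + 7*m^2 - 8*m*v^2 + 14*m*v - 56*v^2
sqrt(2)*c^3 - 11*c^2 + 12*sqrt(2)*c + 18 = (c - 3*sqrt(2))^2*(sqrt(2)*c + 1)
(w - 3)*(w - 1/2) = w^2 - 7*w/2 + 3/2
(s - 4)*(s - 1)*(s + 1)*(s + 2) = s^4 - 2*s^3 - 9*s^2 + 2*s + 8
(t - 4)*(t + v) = t^2 + t*v - 4*t - 4*v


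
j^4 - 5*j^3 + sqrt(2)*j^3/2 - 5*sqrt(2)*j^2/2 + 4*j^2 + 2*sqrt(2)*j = j*(j - 4)*(j - 1)*(j + sqrt(2)/2)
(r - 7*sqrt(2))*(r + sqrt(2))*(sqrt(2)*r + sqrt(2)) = sqrt(2)*r^3 - 12*r^2 + sqrt(2)*r^2 - 14*sqrt(2)*r - 12*r - 14*sqrt(2)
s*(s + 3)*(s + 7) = s^3 + 10*s^2 + 21*s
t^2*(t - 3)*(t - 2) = t^4 - 5*t^3 + 6*t^2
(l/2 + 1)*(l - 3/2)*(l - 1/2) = l^3/2 - 13*l/8 + 3/4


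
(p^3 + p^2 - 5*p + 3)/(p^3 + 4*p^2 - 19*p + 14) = (p^2 + 2*p - 3)/(p^2 + 5*p - 14)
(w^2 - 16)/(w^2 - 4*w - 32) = (w - 4)/(w - 8)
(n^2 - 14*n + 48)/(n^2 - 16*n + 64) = (n - 6)/(n - 8)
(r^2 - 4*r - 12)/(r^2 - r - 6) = (r - 6)/(r - 3)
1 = 1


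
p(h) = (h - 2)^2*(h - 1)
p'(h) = (h - 2)^2 + (h - 1)*(2*h - 4)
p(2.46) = 0.31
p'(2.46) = 1.55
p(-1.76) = -39.02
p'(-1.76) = 34.89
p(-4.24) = -204.03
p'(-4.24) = 104.33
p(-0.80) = -14.11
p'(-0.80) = 17.92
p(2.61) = 0.60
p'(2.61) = 2.34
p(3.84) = 9.62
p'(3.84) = 13.84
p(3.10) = 2.54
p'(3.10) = 5.83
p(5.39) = 50.45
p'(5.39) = 41.26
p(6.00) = 80.00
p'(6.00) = 56.00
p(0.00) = -4.00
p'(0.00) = 8.00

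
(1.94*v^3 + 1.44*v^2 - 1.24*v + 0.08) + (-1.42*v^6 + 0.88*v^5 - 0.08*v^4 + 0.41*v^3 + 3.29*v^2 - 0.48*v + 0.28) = -1.42*v^6 + 0.88*v^5 - 0.08*v^4 + 2.35*v^3 + 4.73*v^2 - 1.72*v + 0.36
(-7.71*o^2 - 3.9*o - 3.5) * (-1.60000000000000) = 12.336*o^2 + 6.24*o + 5.6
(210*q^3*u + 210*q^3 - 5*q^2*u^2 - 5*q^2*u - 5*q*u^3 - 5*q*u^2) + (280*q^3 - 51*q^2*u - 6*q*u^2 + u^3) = 210*q^3*u + 490*q^3 - 5*q^2*u^2 - 56*q^2*u - 5*q*u^3 - 11*q*u^2 + u^3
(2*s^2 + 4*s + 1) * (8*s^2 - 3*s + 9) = 16*s^4 + 26*s^3 + 14*s^2 + 33*s + 9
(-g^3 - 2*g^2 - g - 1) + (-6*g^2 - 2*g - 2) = -g^3 - 8*g^2 - 3*g - 3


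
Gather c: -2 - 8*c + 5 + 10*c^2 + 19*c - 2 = 10*c^2 + 11*c + 1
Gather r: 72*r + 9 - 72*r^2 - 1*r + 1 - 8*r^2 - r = -80*r^2 + 70*r + 10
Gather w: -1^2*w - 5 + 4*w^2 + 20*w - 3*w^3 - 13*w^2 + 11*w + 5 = -3*w^3 - 9*w^2 + 30*w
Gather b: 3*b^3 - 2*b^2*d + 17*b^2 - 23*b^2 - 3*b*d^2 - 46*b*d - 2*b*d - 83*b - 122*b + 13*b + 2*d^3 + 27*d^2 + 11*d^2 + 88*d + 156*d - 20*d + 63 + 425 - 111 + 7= 3*b^3 + b^2*(-2*d - 6) + b*(-3*d^2 - 48*d - 192) + 2*d^3 + 38*d^2 + 224*d + 384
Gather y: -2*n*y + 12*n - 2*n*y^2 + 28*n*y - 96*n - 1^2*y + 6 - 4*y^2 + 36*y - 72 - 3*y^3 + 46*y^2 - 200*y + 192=-84*n - 3*y^3 + y^2*(42 - 2*n) + y*(26*n - 165) + 126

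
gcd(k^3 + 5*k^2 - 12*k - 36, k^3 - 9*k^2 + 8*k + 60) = k + 2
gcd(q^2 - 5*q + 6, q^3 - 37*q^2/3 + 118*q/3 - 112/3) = q - 2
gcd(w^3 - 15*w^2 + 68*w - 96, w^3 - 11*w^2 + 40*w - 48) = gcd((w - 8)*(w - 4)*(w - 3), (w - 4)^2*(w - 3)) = w^2 - 7*w + 12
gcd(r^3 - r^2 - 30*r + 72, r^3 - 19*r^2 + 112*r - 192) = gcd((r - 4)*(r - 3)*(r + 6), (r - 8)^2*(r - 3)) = r - 3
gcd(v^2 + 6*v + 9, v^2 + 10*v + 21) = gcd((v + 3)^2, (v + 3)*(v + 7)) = v + 3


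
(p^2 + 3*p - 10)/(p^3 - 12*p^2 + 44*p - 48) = (p + 5)/(p^2 - 10*p + 24)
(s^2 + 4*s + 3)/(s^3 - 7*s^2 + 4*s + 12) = (s + 3)/(s^2 - 8*s + 12)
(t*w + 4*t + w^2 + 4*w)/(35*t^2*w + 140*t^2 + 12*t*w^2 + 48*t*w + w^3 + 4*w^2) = (t + w)/(35*t^2 + 12*t*w + w^2)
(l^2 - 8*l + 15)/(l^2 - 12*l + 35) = (l - 3)/(l - 7)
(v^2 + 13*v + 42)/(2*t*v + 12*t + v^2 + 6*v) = (v + 7)/(2*t + v)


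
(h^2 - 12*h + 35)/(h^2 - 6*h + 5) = (h - 7)/(h - 1)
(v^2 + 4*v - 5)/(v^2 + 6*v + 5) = (v - 1)/(v + 1)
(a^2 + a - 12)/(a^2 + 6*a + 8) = (a - 3)/(a + 2)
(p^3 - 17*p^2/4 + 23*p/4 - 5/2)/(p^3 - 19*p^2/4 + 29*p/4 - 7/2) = (4*p - 5)/(4*p - 7)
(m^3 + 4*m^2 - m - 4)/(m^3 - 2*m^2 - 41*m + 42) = (m^2 + 5*m + 4)/(m^2 - m - 42)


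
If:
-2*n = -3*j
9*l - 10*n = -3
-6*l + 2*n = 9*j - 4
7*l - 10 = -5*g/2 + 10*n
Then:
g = 163/30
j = 3/8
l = 7/24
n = 9/16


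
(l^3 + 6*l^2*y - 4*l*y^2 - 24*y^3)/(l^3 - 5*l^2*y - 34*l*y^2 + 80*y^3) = (-l^2 - 8*l*y - 12*y^2)/(-l^2 + 3*l*y + 40*y^2)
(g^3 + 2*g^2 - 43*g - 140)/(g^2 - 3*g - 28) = g + 5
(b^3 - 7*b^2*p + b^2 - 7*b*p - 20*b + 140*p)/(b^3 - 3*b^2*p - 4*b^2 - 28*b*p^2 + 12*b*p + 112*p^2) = (b + 5)/(b + 4*p)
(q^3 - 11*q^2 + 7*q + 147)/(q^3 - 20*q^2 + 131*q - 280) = (q^2 - 4*q - 21)/(q^2 - 13*q + 40)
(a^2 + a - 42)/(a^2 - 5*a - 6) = (a + 7)/(a + 1)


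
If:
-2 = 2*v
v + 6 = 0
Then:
No Solution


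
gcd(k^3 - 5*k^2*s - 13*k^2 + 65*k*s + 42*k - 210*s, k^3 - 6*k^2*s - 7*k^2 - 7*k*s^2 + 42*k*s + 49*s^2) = k - 7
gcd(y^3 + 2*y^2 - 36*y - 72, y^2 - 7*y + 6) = y - 6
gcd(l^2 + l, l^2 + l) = l^2 + l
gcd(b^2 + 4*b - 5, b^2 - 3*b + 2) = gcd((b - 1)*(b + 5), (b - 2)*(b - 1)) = b - 1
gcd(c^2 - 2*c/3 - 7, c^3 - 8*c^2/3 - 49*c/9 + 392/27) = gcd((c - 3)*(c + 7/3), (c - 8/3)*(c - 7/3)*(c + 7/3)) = c + 7/3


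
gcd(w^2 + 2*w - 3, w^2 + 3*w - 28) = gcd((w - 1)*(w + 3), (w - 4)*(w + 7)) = 1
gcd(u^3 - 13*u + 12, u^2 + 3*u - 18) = u - 3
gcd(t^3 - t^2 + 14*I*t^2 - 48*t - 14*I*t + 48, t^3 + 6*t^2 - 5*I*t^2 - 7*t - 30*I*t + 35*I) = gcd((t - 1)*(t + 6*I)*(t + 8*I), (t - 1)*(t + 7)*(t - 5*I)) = t - 1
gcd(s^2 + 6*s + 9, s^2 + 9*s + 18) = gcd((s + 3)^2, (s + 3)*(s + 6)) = s + 3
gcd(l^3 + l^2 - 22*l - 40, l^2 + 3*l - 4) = l + 4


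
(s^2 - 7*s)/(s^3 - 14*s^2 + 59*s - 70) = s/(s^2 - 7*s + 10)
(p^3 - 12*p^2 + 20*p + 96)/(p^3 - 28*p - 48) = (p - 8)/(p + 4)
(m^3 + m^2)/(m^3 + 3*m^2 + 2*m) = m/(m + 2)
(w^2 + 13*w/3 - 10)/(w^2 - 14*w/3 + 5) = (w + 6)/(w - 3)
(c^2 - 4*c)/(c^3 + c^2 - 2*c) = (c - 4)/(c^2 + c - 2)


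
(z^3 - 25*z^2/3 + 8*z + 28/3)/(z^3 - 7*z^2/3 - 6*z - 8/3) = (z^2 - 9*z + 14)/(z^2 - 3*z - 4)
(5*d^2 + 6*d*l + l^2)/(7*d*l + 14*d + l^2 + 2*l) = (5*d^2 + 6*d*l + l^2)/(7*d*l + 14*d + l^2 + 2*l)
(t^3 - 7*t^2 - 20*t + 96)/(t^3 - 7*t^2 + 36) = (t^2 - 4*t - 32)/(t^2 - 4*t - 12)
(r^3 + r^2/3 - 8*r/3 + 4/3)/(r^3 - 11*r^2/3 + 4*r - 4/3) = (r + 2)/(r - 2)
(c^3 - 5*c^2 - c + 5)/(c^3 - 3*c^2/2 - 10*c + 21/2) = 2*(c^2 - 4*c - 5)/(2*c^2 - c - 21)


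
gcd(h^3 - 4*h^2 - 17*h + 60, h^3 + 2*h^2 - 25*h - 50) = h - 5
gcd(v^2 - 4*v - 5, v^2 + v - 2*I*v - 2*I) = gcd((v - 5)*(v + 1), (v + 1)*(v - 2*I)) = v + 1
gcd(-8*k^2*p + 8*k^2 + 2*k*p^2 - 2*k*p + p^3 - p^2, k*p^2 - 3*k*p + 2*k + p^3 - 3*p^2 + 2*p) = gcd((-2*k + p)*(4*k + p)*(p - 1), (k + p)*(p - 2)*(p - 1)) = p - 1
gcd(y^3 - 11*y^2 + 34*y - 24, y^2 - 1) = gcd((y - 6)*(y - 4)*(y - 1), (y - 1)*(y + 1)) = y - 1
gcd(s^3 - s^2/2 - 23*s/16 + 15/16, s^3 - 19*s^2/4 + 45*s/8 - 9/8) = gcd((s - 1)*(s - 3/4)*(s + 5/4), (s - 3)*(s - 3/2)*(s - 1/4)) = 1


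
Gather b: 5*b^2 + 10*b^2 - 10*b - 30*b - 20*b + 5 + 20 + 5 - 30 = 15*b^2 - 60*b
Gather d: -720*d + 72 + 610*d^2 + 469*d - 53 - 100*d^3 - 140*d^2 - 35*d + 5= -100*d^3 + 470*d^2 - 286*d + 24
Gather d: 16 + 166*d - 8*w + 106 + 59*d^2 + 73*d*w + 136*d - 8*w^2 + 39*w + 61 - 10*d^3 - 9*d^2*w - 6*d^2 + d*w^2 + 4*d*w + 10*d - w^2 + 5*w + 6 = -10*d^3 + d^2*(53 - 9*w) + d*(w^2 + 77*w + 312) - 9*w^2 + 36*w + 189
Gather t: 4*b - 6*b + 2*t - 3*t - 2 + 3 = -2*b - t + 1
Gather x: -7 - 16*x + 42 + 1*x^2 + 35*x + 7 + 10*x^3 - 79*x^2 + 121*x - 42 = 10*x^3 - 78*x^2 + 140*x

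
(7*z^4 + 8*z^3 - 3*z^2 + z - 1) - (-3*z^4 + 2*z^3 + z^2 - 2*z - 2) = 10*z^4 + 6*z^3 - 4*z^2 + 3*z + 1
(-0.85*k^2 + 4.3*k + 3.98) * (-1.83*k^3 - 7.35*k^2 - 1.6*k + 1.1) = 1.5555*k^5 - 1.6215*k^4 - 37.5284*k^3 - 37.068*k^2 - 1.638*k + 4.378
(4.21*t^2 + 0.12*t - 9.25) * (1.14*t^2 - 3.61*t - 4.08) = 4.7994*t^4 - 15.0613*t^3 - 28.155*t^2 + 32.9029*t + 37.74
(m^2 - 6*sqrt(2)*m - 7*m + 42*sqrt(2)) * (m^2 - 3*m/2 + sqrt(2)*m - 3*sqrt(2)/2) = m^4 - 17*m^3/2 - 5*sqrt(2)*m^3 - 3*m^2/2 + 85*sqrt(2)*m^2/2 - 105*sqrt(2)*m/2 + 102*m - 126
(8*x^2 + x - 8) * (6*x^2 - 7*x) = 48*x^4 - 50*x^3 - 55*x^2 + 56*x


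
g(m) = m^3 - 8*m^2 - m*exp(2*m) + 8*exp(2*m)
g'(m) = 3*m^2 - 2*m*exp(2*m) - 16*m + 15*exp(2*m)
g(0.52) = 19.14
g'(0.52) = 31.99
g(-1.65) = -25.92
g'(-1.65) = 35.24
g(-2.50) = -65.55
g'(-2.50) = 58.88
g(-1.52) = -21.54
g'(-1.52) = 32.11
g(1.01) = 45.56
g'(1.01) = 84.75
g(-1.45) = -19.35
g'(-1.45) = 30.49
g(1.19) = 63.94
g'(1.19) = 121.57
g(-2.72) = -79.26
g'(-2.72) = 65.80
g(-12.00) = -2880.00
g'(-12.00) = 624.00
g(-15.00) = -5175.00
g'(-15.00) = 915.00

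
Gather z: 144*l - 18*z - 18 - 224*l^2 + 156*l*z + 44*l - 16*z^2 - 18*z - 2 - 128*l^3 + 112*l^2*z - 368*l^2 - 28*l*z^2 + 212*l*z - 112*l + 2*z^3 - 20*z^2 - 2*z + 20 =-128*l^3 - 592*l^2 + 76*l + 2*z^3 + z^2*(-28*l - 36) + z*(112*l^2 + 368*l - 38)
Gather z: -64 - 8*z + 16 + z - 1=-7*z - 49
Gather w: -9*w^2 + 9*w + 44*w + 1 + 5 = -9*w^2 + 53*w + 6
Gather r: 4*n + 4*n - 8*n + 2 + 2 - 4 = 0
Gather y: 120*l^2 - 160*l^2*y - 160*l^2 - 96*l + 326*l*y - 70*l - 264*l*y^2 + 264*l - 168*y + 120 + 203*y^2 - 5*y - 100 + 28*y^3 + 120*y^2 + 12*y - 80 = -40*l^2 + 98*l + 28*y^3 + y^2*(323 - 264*l) + y*(-160*l^2 + 326*l - 161) - 60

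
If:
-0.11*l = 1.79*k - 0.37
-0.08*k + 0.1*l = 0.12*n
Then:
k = 0.197018104366347 - 0.0702875399361022*n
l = 1.14376996805112*n + 0.157614483493078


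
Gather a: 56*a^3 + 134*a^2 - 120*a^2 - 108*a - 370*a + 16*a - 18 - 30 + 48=56*a^3 + 14*a^2 - 462*a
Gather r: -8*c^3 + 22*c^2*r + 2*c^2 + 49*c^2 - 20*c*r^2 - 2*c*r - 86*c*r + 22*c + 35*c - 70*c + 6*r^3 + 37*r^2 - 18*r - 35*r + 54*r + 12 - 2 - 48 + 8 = -8*c^3 + 51*c^2 - 13*c + 6*r^3 + r^2*(37 - 20*c) + r*(22*c^2 - 88*c + 1) - 30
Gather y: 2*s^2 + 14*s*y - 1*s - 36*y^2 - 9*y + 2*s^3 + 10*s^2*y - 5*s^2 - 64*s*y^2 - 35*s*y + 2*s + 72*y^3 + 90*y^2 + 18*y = 2*s^3 - 3*s^2 + s + 72*y^3 + y^2*(54 - 64*s) + y*(10*s^2 - 21*s + 9)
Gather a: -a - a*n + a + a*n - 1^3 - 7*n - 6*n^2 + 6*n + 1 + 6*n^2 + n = 0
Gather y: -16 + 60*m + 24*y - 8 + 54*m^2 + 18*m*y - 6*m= 54*m^2 + 54*m + y*(18*m + 24) - 24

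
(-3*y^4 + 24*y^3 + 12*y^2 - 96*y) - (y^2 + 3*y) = -3*y^4 + 24*y^3 + 11*y^2 - 99*y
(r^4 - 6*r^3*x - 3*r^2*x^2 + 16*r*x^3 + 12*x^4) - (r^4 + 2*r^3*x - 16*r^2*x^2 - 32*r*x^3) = -8*r^3*x + 13*r^2*x^2 + 48*r*x^3 + 12*x^4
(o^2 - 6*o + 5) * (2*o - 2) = 2*o^3 - 14*o^2 + 22*o - 10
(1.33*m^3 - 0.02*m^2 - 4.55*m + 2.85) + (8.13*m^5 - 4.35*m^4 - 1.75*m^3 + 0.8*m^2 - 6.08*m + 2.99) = 8.13*m^5 - 4.35*m^4 - 0.42*m^3 + 0.78*m^2 - 10.63*m + 5.84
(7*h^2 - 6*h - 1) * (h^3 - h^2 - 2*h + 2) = 7*h^5 - 13*h^4 - 9*h^3 + 27*h^2 - 10*h - 2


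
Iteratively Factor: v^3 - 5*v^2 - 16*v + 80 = (v - 5)*(v^2 - 16) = (v - 5)*(v + 4)*(v - 4)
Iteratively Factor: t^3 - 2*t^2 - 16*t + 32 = (t - 4)*(t^2 + 2*t - 8) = (t - 4)*(t + 4)*(t - 2)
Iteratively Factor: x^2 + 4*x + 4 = (x + 2)*(x + 2)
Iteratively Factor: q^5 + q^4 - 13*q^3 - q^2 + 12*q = (q + 1)*(q^4 - 13*q^2 + 12*q) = (q - 3)*(q + 1)*(q^3 + 3*q^2 - 4*q) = (q - 3)*(q + 1)*(q + 4)*(q^2 - q) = q*(q - 3)*(q + 1)*(q + 4)*(q - 1)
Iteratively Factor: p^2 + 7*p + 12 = (p + 3)*(p + 4)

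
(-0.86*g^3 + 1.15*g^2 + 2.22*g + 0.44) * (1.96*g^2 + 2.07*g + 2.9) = -1.6856*g^5 + 0.4738*g^4 + 4.2377*g^3 + 8.7928*g^2 + 7.3488*g + 1.276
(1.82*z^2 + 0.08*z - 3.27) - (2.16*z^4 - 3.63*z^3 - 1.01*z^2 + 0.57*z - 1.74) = -2.16*z^4 + 3.63*z^3 + 2.83*z^2 - 0.49*z - 1.53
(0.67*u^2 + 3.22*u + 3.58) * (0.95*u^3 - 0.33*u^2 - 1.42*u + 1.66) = 0.6365*u^5 + 2.8379*u^4 + 1.387*u^3 - 4.6416*u^2 + 0.2616*u + 5.9428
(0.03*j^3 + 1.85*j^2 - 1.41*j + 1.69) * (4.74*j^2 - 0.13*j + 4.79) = 0.1422*j^5 + 8.7651*j^4 - 6.7802*j^3 + 17.0554*j^2 - 6.9736*j + 8.0951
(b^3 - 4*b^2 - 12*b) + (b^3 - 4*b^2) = 2*b^3 - 8*b^2 - 12*b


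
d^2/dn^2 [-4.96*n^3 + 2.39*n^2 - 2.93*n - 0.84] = 4.78 - 29.76*n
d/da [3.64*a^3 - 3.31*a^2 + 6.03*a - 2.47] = 10.92*a^2 - 6.62*a + 6.03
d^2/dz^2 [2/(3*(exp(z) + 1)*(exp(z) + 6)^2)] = 2*(9*exp(3*z) + 35*exp(2*z) + 28*exp(z) - 48)*exp(z)/(3*(exp(7*z) + 27*exp(6*z) + 291*exp(5*z) + 1585*exp(4*z) + 4560*exp(3*z) + 6696*exp(2*z) + 4752*exp(z) + 1296))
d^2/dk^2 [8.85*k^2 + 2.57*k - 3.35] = 17.7000000000000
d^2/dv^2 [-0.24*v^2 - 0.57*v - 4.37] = -0.480000000000000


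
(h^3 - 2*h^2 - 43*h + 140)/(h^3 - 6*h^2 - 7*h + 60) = (h + 7)/(h + 3)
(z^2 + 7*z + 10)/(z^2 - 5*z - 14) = (z + 5)/(z - 7)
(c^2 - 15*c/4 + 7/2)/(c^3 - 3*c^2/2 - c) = (4*c - 7)/(2*c*(2*c + 1))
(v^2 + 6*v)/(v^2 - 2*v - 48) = v/(v - 8)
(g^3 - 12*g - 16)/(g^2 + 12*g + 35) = (g^3 - 12*g - 16)/(g^2 + 12*g + 35)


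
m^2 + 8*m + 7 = (m + 1)*(m + 7)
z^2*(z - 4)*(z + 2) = z^4 - 2*z^3 - 8*z^2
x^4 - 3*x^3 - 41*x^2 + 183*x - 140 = (x - 5)*(x - 4)*(x - 1)*(x + 7)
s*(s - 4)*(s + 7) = s^3 + 3*s^2 - 28*s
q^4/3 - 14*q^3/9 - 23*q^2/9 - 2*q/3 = q*(q/3 + 1/3)*(q - 6)*(q + 1/3)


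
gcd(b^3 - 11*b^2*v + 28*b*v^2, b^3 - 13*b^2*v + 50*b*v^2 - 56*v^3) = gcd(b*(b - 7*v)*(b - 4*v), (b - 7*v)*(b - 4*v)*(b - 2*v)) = b^2 - 11*b*v + 28*v^2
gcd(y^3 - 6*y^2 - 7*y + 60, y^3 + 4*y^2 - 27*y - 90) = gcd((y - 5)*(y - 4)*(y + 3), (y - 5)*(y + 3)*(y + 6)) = y^2 - 2*y - 15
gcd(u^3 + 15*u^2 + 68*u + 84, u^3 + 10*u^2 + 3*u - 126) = u^2 + 13*u + 42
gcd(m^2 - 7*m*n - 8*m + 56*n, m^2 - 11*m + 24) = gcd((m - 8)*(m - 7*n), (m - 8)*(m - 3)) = m - 8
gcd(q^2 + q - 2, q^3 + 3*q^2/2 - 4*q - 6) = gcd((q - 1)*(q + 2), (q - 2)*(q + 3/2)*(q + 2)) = q + 2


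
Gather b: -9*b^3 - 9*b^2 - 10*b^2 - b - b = -9*b^3 - 19*b^2 - 2*b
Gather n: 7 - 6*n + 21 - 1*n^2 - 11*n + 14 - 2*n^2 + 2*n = -3*n^2 - 15*n + 42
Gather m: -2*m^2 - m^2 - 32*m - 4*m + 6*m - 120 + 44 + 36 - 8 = -3*m^2 - 30*m - 48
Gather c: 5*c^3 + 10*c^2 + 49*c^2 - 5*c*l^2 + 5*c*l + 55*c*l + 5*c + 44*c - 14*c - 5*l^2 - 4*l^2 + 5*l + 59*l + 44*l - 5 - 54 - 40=5*c^3 + 59*c^2 + c*(-5*l^2 + 60*l + 35) - 9*l^2 + 108*l - 99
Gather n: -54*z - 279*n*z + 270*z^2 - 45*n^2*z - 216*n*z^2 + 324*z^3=-45*n^2*z + n*(-216*z^2 - 279*z) + 324*z^3 + 270*z^2 - 54*z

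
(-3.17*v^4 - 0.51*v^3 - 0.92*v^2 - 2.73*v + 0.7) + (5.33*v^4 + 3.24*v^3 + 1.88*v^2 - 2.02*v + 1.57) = 2.16*v^4 + 2.73*v^3 + 0.96*v^2 - 4.75*v + 2.27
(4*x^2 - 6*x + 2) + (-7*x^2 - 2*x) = -3*x^2 - 8*x + 2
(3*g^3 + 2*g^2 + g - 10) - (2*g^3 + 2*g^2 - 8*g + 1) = g^3 + 9*g - 11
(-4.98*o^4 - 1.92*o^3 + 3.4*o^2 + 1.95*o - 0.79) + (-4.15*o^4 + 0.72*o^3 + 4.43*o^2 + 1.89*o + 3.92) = -9.13*o^4 - 1.2*o^3 + 7.83*o^2 + 3.84*o + 3.13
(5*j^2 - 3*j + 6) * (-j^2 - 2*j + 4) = -5*j^4 - 7*j^3 + 20*j^2 - 24*j + 24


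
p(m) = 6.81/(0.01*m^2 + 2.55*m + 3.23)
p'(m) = 6.81*(-0.02*m - 2.55)/(0.01*m^2 + 2.55*m + 3.23)^2 = (-0.1362*m - 17.3655)/(0.01*m^2 + 2.55*m + 3.23)^2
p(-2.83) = -1.74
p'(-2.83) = -1.11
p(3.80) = 0.52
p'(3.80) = -0.10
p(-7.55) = -0.44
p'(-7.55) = -0.07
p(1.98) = 0.82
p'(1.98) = -0.25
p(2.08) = 0.79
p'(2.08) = -0.24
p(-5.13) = -0.71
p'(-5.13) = -0.18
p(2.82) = 0.65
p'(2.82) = -0.16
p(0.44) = 1.56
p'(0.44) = -0.92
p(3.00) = 0.62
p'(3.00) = -0.15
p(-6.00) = -0.58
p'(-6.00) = -0.12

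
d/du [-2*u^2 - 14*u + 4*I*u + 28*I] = -4*u - 14 + 4*I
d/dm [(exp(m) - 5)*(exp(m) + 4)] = (2*exp(m) - 1)*exp(m)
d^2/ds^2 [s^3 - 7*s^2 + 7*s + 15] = 6*s - 14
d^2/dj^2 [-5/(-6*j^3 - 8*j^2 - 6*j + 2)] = 5*(-(9*j + 4)*(3*j^3 + 4*j^2 + 3*j - 1) + (9*j^2 + 8*j + 3)^2)/(3*j^3 + 4*j^2 + 3*j - 1)^3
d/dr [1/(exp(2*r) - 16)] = -2*exp(2*r)/(exp(2*r) - 16)^2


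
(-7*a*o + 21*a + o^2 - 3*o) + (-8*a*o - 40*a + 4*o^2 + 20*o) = -15*a*o - 19*a + 5*o^2 + 17*o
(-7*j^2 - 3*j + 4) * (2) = -14*j^2 - 6*j + 8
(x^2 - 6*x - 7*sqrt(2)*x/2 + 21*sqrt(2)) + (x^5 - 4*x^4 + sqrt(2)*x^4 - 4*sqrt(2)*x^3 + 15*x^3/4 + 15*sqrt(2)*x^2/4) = x^5 - 4*x^4 + sqrt(2)*x^4 - 4*sqrt(2)*x^3 + 15*x^3/4 + x^2 + 15*sqrt(2)*x^2/4 - 6*x - 7*sqrt(2)*x/2 + 21*sqrt(2)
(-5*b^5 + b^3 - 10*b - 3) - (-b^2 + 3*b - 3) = -5*b^5 + b^3 + b^2 - 13*b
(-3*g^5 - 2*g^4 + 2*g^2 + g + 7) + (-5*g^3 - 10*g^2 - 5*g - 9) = -3*g^5 - 2*g^4 - 5*g^3 - 8*g^2 - 4*g - 2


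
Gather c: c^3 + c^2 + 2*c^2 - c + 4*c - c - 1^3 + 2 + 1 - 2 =c^3 + 3*c^2 + 2*c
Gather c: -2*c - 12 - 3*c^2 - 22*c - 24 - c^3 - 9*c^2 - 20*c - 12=-c^3 - 12*c^2 - 44*c - 48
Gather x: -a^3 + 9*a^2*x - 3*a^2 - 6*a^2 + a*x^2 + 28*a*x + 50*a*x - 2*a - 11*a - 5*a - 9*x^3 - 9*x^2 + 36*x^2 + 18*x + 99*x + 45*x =-a^3 - 9*a^2 - 18*a - 9*x^3 + x^2*(a + 27) + x*(9*a^2 + 78*a + 162)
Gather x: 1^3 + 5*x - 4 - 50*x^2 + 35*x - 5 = -50*x^2 + 40*x - 8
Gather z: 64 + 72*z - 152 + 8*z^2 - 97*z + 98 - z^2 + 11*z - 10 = 7*z^2 - 14*z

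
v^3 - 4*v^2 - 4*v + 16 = (v - 4)*(v - 2)*(v + 2)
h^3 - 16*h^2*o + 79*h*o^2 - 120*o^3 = (h - 8*o)*(h - 5*o)*(h - 3*o)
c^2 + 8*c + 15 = (c + 3)*(c + 5)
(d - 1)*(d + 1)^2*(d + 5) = d^4 + 6*d^3 + 4*d^2 - 6*d - 5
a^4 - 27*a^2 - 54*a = a*(a - 6)*(a + 3)^2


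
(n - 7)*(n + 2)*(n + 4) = n^3 - n^2 - 34*n - 56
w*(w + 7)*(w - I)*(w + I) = w^4 + 7*w^3 + w^2 + 7*w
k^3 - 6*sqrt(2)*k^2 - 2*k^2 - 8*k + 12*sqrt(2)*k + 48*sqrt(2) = (k - 4)*(k + 2)*(k - 6*sqrt(2))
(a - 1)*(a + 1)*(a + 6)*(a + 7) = a^4 + 13*a^3 + 41*a^2 - 13*a - 42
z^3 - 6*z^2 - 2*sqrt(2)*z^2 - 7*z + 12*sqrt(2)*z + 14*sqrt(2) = (z - 7)*(z + 1)*(z - 2*sqrt(2))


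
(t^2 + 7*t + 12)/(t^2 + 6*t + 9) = (t + 4)/(t + 3)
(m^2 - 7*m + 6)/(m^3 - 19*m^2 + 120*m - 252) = (m - 1)/(m^2 - 13*m + 42)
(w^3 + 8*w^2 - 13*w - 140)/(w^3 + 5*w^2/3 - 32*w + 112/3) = 3*(w + 5)/(3*w - 4)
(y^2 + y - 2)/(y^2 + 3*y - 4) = (y + 2)/(y + 4)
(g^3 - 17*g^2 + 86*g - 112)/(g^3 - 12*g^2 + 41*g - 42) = (g - 8)/(g - 3)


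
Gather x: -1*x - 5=-x - 5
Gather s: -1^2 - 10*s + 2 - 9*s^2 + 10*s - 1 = -9*s^2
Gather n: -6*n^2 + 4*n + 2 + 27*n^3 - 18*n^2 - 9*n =27*n^3 - 24*n^2 - 5*n + 2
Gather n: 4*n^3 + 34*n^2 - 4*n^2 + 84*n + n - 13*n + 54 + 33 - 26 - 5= 4*n^3 + 30*n^2 + 72*n + 56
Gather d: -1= -1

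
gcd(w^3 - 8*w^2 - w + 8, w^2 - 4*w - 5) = w + 1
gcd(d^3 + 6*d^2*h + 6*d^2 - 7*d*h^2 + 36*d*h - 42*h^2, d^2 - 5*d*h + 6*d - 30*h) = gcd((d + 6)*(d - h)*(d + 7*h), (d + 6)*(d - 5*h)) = d + 6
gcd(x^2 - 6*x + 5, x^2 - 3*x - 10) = x - 5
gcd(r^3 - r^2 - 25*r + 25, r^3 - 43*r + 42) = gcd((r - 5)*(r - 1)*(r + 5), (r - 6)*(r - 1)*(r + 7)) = r - 1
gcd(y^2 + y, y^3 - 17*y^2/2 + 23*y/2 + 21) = y + 1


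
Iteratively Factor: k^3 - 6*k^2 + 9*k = (k - 3)*(k^2 - 3*k) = (k - 3)^2*(k)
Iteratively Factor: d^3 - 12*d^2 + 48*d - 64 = (d - 4)*(d^2 - 8*d + 16) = (d - 4)^2*(d - 4)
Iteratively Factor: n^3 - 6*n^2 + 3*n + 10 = (n - 2)*(n^2 - 4*n - 5) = (n - 2)*(n + 1)*(n - 5)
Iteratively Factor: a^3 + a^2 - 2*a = (a + 2)*(a^2 - a) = (a - 1)*(a + 2)*(a)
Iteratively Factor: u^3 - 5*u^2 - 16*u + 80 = (u - 4)*(u^2 - u - 20) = (u - 5)*(u - 4)*(u + 4)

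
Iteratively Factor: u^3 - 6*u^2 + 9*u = (u - 3)*(u^2 - 3*u) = (u - 3)^2*(u)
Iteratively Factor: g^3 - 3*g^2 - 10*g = (g + 2)*(g^2 - 5*g) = g*(g + 2)*(g - 5)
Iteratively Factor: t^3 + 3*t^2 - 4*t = (t)*(t^2 + 3*t - 4) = t*(t + 4)*(t - 1)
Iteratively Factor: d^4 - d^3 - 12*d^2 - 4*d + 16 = (d + 2)*(d^3 - 3*d^2 - 6*d + 8) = (d - 1)*(d + 2)*(d^2 - 2*d - 8) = (d - 4)*(d - 1)*(d + 2)*(d + 2)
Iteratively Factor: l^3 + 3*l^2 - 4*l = (l + 4)*(l^2 - l) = (l - 1)*(l + 4)*(l)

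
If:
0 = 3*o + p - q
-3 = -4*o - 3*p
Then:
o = 3*q/5 - 3/5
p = 9/5 - 4*q/5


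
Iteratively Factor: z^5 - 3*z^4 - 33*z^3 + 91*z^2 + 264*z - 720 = (z - 5)*(z^4 + 2*z^3 - 23*z^2 - 24*z + 144) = (z - 5)*(z + 4)*(z^3 - 2*z^2 - 15*z + 36) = (z - 5)*(z + 4)^2*(z^2 - 6*z + 9) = (z - 5)*(z - 3)*(z + 4)^2*(z - 3)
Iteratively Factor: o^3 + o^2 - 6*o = (o + 3)*(o^2 - 2*o) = o*(o + 3)*(o - 2)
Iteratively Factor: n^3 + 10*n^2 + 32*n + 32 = (n + 2)*(n^2 + 8*n + 16) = (n + 2)*(n + 4)*(n + 4)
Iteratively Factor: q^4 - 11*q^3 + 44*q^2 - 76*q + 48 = (q - 3)*(q^3 - 8*q^2 + 20*q - 16) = (q - 4)*(q - 3)*(q^2 - 4*q + 4) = (q - 4)*(q - 3)*(q - 2)*(q - 2)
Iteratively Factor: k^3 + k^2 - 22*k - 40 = (k + 2)*(k^2 - k - 20) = (k - 5)*(k + 2)*(k + 4)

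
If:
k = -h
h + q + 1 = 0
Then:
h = -q - 1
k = q + 1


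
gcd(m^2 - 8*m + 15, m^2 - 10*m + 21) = m - 3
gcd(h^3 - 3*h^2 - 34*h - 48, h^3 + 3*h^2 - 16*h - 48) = h + 3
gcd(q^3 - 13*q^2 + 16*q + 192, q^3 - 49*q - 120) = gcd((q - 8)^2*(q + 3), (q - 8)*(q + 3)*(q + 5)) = q^2 - 5*q - 24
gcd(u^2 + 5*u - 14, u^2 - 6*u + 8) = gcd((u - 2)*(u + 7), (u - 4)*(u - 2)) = u - 2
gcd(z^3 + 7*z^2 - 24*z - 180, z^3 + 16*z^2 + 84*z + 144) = z^2 + 12*z + 36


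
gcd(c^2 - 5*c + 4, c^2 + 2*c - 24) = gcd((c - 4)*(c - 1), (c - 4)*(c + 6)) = c - 4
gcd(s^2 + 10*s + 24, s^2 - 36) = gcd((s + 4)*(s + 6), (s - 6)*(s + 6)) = s + 6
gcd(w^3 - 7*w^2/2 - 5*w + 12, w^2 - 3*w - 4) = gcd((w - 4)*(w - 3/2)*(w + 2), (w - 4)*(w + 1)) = w - 4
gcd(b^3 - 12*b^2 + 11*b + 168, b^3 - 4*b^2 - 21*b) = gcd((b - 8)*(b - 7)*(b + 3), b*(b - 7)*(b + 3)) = b^2 - 4*b - 21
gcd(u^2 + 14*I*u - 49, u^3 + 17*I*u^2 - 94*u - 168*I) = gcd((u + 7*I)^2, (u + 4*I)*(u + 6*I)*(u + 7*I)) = u + 7*I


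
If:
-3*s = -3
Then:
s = 1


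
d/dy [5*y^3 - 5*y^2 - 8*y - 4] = 15*y^2 - 10*y - 8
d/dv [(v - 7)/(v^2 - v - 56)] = (v^2 - v - (v - 7)*(2*v - 1) - 56)/(-v^2 + v + 56)^2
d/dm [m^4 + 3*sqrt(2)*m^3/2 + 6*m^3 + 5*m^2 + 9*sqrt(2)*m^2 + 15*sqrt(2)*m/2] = 4*m^3 + 9*sqrt(2)*m^2/2 + 18*m^2 + 10*m + 18*sqrt(2)*m + 15*sqrt(2)/2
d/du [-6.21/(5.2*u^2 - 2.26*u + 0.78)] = (64.584*u - 14.0346)/(5.2*u^2 - 2.26*u + 0.78)^2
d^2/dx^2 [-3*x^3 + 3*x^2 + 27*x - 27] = 6 - 18*x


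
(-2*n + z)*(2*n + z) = -4*n^2 + z^2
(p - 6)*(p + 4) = p^2 - 2*p - 24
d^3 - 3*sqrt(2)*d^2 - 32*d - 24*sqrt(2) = (d - 6*sqrt(2))*(d + sqrt(2))*(d + 2*sqrt(2))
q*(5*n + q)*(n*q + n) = 5*n^2*q^2 + 5*n^2*q + n*q^3 + n*q^2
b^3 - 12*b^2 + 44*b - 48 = (b - 6)*(b - 4)*(b - 2)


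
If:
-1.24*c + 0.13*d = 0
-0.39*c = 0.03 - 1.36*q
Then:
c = 3.48717948717949*q - 0.0769230769230769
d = 33.2623274161736*q - 0.733727810650888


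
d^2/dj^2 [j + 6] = 0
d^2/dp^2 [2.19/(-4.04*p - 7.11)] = -71.488608/(4.04*p + 7.11)^3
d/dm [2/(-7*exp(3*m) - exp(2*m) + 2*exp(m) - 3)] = (42*exp(2*m) + 4*exp(m) - 4)*exp(m)/(7*exp(3*m) + exp(2*m) - 2*exp(m) + 3)^2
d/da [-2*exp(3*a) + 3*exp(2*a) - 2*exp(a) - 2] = (-6*exp(2*a) + 6*exp(a) - 2)*exp(a)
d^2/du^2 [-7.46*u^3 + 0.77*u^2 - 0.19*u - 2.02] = 1.54 - 44.76*u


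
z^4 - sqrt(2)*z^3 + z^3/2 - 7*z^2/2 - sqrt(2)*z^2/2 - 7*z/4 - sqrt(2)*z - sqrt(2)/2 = (z + 1/2)*(z - 2*sqrt(2))*(z + sqrt(2)/2)^2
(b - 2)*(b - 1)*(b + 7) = b^3 + 4*b^2 - 19*b + 14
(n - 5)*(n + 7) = n^2 + 2*n - 35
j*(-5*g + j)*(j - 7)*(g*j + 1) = -5*g^2*j^3 + 35*g^2*j^2 + g*j^4 - 7*g*j^3 - 5*g*j^2 + 35*g*j + j^3 - 7*j^2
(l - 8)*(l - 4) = l^2 - 12*l + 32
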